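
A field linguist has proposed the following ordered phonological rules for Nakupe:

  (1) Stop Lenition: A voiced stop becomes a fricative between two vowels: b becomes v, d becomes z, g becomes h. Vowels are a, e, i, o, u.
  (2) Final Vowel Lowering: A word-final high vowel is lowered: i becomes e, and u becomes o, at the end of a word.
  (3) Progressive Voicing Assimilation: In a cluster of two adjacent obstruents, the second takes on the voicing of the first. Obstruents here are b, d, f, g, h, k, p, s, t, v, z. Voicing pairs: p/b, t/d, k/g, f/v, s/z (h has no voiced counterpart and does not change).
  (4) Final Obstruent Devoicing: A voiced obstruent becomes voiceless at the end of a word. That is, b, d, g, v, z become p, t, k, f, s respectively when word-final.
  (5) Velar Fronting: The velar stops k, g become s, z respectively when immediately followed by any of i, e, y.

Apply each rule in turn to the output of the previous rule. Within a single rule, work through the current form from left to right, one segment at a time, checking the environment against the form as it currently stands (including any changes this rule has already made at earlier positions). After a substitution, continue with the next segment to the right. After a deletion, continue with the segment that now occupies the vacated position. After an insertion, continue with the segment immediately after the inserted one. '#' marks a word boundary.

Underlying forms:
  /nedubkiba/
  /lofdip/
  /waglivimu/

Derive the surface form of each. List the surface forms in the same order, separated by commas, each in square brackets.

/nedubkiba/:
  (1) Stop Lenition: [nedubkiba] → [nezubkiva]
  (2) Final Vowel Lowering: no change — [nezubkiva]
  (3) Progressive Voicing Assimilation: [nezubkiva] → [nezubgiva]
  (4) Final Obstruent Devoicing: no change — [nezubgiva]
  (5) Velar Fronting: [nezubgiva] → [nezubziva]
/lofdip/:
  (1) Stop Lenition: no change — [lofdip]
  (2) Final Vowel Lowering: no change — [lofdip]
  (3) Progressive Voicing Assimilation: [lofdip] → [loftip]
  (4) Final Obstruent Devoicing: no change — [loftip]
  (5) Velar Fronting: no change — [loftip]
/waglivimu/:
  (1) Stop Lenition: no change — [waglivimu]
  (2) Final Vowel Lowering: [waglivimu] → [waglivimo]
  (3) Progressive Voicing Assimilation: no change — [waglivimo]
  (4) Final Obstruent Devoicing: no change — [waglivimo]
  (5) Velar Fronting: no change — [waglivimo]

[nezubziva], [loftip], [waglivimo]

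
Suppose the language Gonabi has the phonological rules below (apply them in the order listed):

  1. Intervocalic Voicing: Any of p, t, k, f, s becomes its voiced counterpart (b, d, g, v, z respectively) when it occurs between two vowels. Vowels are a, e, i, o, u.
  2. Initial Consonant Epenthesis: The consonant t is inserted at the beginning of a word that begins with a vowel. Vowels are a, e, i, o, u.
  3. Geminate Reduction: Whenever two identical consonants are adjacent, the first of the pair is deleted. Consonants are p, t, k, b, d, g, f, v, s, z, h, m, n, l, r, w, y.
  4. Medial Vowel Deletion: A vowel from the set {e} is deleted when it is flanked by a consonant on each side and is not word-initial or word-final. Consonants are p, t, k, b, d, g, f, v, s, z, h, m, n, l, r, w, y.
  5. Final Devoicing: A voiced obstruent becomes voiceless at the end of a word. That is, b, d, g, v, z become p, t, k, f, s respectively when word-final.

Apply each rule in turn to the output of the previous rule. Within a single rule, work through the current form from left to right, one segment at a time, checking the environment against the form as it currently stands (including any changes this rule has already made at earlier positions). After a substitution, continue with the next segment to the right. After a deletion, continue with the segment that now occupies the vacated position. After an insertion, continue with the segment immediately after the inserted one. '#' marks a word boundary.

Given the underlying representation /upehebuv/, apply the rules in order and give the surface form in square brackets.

[tubhbuf]

1 Intervocalic Voicing: [upehebuv] → [ubehebuv]
2 Initial Consonant Epenthesis: [ubehebuv] → [tubehebuv]
3 Geminate Reduction: no change — [tubehebuv]
4 Medial Vowel Deletion: [tubehebuv] → [tubhbuv]
5 Final Devoicing: [tubhbuv] → [tubhbuf]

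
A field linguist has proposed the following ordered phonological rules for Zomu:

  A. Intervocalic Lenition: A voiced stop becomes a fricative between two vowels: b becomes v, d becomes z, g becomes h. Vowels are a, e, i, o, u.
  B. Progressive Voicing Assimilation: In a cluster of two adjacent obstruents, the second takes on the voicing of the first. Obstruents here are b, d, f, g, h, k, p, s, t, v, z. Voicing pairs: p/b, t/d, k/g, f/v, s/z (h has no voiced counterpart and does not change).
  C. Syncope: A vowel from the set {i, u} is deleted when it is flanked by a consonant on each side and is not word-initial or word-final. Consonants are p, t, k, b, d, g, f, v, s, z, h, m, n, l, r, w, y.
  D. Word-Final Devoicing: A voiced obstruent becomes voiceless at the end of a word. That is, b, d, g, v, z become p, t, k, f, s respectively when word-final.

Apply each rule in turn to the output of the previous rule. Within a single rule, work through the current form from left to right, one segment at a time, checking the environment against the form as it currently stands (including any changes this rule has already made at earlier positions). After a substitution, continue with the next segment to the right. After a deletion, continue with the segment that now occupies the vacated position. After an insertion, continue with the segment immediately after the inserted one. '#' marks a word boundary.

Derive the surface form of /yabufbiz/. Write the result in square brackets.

A Intervocalic Lenition: [yabufbiz] → [yavufbiz]
B Progressive Voicing Assimilation: [yavufbiz] → [yavufpiz]
C Syncope: [yavufpiz] → [yavfpz]
D Word-Final Devoicing: [yavfpz] → [yavfps]

[yavfps]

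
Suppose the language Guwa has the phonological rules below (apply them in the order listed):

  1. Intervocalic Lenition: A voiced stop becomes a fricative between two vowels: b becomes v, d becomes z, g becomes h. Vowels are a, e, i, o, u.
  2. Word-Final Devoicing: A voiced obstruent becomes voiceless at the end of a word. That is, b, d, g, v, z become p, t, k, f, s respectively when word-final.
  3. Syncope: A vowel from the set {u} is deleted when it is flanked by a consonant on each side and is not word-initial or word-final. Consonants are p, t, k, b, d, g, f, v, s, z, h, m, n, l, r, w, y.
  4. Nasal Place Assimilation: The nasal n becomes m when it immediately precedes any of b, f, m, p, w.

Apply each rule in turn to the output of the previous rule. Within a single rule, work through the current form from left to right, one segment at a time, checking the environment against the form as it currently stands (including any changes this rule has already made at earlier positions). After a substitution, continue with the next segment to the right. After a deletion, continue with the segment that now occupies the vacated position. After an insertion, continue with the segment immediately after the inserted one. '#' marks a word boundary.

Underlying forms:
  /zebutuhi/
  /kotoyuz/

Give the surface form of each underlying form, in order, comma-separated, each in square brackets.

[zevthi], [kotoys]

/zebutuhi/:
  1 Intervocalic Lenition: [zebutuhi] → [zevutuhi]
  2 Word-Final Devoicing: no change — [zevutuhi]
  3 Syncope: [zevutuhi] → [zevthi]
  4 Nasal Place Assimilation: no change — [zevthi]
/kotoyuz/:
  1 Intervocalic Lenition: no change — [kotoyuz]
  2 Word-Final Devoicing: [kotoyuz] → [kotoyus]
  3 Syncope: [kotoyus] → [kotoys]
  4 Nasal Place Assimilation: no change — [kotoys]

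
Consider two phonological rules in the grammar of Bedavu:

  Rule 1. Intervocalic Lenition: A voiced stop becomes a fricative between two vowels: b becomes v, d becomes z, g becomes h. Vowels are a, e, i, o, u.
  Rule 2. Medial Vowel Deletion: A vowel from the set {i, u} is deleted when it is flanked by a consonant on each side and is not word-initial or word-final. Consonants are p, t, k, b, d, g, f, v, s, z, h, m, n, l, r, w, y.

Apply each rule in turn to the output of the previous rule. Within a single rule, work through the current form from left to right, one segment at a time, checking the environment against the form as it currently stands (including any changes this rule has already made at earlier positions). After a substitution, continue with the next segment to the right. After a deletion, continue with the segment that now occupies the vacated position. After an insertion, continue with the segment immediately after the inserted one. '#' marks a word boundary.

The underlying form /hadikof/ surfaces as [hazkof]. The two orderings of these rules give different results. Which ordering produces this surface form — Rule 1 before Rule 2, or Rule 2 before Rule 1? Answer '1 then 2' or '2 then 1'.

1 then 2

Order 1 then 2:
  1 Intervocalic Lenition: [hadikof] → [hazikof]
  2 Medial Vowel Deletion: [hazikof] → [hazkof]
  result: [hazkof]
Order 2 then 1:
  2 Medial Vowel Deletion: [hadikof] → [hadkof]
  1 Intervocalic Lenition: no change — [hadkof]
  result: [hadkof]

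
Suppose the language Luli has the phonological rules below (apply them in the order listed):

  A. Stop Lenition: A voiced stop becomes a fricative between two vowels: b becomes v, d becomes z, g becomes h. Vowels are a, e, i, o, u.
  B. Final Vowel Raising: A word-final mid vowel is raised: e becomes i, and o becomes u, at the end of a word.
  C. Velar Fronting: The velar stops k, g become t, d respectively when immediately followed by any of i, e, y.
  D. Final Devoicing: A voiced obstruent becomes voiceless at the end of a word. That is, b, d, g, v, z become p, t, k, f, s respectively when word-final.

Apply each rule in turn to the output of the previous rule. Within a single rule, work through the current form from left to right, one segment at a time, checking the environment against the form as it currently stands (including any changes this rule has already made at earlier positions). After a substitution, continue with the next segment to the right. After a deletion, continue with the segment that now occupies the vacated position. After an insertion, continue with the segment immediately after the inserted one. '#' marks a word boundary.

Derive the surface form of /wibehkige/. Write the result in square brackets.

A Stop Lenition: [wibehkige] → [wivehkihe]
B Final Vowel Raising: [wivehkihe] → [wivehkihi]
C Velar Fronting: [wivehkihi] → [wivehtihi]
D Final Devoicing: no change — [wivehtihi]

[wivehtihi]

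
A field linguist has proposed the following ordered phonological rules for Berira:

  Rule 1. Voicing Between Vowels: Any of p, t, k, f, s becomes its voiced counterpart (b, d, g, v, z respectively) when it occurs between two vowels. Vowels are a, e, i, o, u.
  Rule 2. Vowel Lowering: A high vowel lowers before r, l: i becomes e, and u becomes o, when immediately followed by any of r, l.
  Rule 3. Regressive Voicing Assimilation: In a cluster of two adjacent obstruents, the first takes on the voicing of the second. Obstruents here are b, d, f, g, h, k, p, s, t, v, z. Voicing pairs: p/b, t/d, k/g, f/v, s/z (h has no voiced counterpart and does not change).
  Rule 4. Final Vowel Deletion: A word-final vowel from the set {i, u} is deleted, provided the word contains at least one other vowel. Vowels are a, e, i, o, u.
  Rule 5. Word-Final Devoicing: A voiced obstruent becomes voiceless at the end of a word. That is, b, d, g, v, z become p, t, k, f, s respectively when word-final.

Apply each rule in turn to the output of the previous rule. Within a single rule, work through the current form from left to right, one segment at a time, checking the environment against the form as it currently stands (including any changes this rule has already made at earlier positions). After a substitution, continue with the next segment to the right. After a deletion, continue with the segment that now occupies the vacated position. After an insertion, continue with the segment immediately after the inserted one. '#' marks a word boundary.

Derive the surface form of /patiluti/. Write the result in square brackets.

Rule 1 Voicing Between Vowels: [patiluti] → [padiludi]
Rule 2 Vowel Lowering: [padiludi] → [padeludi]
Rule 3 Regressive Voicing Assimilation: no change — [padeludi]
Rule 4 Final Vowel Deletion: [padeludi] → [padelud]
Rule 5 Word-Final Devoicing: [padelud] → [padelut]

[padelut]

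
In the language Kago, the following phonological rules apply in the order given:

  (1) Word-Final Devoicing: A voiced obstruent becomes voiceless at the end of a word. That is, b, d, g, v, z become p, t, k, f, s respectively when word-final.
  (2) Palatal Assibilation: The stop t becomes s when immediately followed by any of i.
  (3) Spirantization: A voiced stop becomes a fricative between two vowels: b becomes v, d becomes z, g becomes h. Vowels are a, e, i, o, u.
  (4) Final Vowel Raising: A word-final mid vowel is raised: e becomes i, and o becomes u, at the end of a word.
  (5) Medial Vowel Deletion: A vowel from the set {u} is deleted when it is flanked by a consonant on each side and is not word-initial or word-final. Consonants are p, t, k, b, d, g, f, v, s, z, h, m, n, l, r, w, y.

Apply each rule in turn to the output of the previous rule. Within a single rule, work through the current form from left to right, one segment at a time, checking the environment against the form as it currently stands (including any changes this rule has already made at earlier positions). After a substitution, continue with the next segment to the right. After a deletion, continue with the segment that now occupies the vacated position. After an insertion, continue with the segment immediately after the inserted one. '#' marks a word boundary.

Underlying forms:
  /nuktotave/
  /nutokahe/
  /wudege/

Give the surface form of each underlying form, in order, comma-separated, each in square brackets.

[nktotavi], [ntokahi], [wzehi]

/nuktotave/:
  (1) Word-Final Devoicing: no change — [nuktotave]
  (2) Palatal Assibilation: no change — [nuktotave]
  (3) Spirantization: no change — [nuktotave]
  (4) Final Vowel Raising: [nuktotave] → [nuktotavi]
  (5) Medial Vowel Deletion: [nuktotavi] → [nktotavi]
/nutokahe/:
  (1) Word-Final Devoicing: no change — [nutokahe]
  (2) Palatal Assibilation: no change — [nutokahe]
  (3) Spirantization: no change — [nutokahe]
  (4) Final Vowel Raising: [nutokahe] → [nutokahi]
  (5) Medial Vowel Deletion: [nutokahi] → [ntokahi]
/wudege/:
  (1) Word-Final Devoicing: no change — [wudege]
  (2) Palatal Assibilation: no change — [wudege]
  (3) Spirantization: [wudege] → [wuzehe]
  (4) Final Vowel Raising: [wuzehe] → [wuzehi]
  (5) Medial Vowel Deletion: [wuzehi] → [wzehi]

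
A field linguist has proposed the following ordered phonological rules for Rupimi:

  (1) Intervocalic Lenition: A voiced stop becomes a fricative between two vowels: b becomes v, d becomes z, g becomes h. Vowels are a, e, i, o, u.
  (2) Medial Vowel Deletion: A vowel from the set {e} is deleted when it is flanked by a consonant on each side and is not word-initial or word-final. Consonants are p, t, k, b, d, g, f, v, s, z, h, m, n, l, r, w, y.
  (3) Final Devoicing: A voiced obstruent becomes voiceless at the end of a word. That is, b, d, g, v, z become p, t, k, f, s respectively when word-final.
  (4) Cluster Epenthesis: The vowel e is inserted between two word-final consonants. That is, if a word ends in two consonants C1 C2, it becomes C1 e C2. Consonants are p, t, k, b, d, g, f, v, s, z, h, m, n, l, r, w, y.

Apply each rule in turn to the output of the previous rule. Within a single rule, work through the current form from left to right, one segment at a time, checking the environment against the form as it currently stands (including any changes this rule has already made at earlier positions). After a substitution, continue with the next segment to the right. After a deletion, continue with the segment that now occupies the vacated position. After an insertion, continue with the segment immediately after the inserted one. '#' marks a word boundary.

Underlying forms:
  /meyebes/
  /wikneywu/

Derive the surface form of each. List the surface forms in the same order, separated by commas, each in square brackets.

[myves], [wiknywu]

/meyebes/:
  (1) Intervocalic Lenition: [meyebes] → [meyeves]
  (2) Medial Vowel Deletion: [meyeves] → [myvs]
  (3) Final Devoicing: no change — [myvs]
  (4) Cluster Epenthesis: [myvs] → [myves]
/wikneywu/:
  (1) Intervocalic Lenition: no change — [wikneywu]
  (2) Medial Vowel Deletion: [wikneywu] → [wiknywu]
  (3) Final Devoicing: no change — [wiknywu]
  (4) Cluster Epenthesis: no change — [wiknywu]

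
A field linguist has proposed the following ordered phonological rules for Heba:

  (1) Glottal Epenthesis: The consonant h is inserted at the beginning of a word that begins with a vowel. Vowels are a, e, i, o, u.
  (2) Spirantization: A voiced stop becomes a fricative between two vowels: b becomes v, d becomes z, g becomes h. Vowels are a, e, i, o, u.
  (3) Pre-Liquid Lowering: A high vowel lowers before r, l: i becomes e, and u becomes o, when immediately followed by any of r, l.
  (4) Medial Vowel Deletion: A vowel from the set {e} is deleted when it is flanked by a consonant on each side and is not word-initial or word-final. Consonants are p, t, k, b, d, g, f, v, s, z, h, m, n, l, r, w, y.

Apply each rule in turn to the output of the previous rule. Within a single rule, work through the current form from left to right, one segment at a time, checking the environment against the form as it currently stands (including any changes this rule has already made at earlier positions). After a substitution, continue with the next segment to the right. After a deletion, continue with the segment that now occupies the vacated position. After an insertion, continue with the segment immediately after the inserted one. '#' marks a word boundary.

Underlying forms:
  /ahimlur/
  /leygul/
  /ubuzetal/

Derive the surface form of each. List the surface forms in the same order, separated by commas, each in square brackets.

/ahimlur/:
  (1) Glottal Epenthesis: [ahimlur] → [hahimlur]
  (2) Spirantization: no change — [hahimlur]
  (3) Pre-Liquid Lowering: [hahimlur] → [hahimlor]
  (4) Medial Vowel Deletion: no change — [hahimlor]
/leygul/:
  (1) Glottal Epenthesis: no change — [leygul]
  (2) Spirantization: no change — [leygul]
  (3) Pre-Liquid Lowering: [leygul] → [leygol]
  (4) Medial Vowel Deletion: [leygol] → [lygol]
/ubuzetal/:
  (1) Glottal Epenthesis: [ubuzetal] → [hubuzetal]
  (2) Spirantization: [hubuzetal] → [huvuzetal]
  (3) Pre-Liquid Lowering: no change — [huvuzetal]
  (4) Medial Vowel Deletion: [huvuzetal] → [huvuztal]

[hahimlor], [lygol], [huvuztal]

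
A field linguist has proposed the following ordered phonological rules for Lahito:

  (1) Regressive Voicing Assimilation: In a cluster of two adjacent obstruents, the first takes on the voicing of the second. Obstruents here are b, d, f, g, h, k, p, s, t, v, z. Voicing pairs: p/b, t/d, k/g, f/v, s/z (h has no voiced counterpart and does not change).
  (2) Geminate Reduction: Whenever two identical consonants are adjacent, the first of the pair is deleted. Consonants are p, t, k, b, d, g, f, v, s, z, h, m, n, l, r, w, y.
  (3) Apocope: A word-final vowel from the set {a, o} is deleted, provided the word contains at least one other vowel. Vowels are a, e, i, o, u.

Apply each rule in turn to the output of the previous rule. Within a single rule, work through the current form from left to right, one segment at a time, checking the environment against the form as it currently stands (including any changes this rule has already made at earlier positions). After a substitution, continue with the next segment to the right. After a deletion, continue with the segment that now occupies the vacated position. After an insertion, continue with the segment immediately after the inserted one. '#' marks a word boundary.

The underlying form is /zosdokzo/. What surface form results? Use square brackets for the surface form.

(1) Regressive Voicing Assimilation: [zosdokzo] → [zozdogzo]
(2) Geminate Reduction: no change — [zozdogzo]
(3) Apocope: [zozdogzo] → [zozdogz]

[zozdogz]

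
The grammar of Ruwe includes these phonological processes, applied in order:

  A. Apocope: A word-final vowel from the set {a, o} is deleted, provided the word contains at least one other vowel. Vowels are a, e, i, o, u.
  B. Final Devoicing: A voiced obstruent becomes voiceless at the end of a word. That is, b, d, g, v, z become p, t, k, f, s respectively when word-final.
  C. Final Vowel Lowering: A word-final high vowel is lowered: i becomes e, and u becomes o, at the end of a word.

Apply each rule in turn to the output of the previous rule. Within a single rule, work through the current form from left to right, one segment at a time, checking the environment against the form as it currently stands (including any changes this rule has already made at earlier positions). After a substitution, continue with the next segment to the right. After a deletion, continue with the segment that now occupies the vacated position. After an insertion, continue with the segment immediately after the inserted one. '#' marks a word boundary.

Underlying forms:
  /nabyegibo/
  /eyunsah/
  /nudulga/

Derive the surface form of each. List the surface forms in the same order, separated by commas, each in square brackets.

/nabyegibo/:
  A Apocope: [nabyegibo] → [nabyegib]
  B Final Devoicing: [nabyegib] → [nabyegip]
  C Final Vowel Lowering: no change — [nabyegip]
/eyunsah/:
  A Apocope: no change — [eyunsah]
  B Final Devoicing: no change — [eyunsah]
  C Final Vowel Lowering: no change — [eyunsah]
/nudulga/:
  A Apocope: [nudulga] → [nudulg]
  B Final Devoicing: [nudulg] → [nudulk]
  C Final Vowel Lowering: no change — [nudulk]

[nabyegip], [eyunsah], [nudulk]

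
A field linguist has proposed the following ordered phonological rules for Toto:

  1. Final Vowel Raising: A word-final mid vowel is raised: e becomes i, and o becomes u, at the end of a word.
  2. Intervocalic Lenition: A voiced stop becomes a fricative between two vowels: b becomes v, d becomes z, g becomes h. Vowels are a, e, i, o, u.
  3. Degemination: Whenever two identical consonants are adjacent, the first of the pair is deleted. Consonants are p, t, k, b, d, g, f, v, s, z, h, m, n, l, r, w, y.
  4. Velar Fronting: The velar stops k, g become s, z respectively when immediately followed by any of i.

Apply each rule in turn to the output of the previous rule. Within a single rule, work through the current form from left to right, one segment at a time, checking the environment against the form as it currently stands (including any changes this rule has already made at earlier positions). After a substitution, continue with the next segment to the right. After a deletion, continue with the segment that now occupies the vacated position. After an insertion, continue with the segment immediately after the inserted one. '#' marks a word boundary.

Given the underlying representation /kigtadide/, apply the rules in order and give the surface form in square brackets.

[sigtazizi]

1 Final Vowel Raising: [kigtadide] → [kigtadidi]
2 Intervocalic Lenition: [kigtadidi] → [kigtazizi]
3 Degemination: no change — [kigtazizi]
4 Velar Fronting: [kigtazizi] → [sigtazizi]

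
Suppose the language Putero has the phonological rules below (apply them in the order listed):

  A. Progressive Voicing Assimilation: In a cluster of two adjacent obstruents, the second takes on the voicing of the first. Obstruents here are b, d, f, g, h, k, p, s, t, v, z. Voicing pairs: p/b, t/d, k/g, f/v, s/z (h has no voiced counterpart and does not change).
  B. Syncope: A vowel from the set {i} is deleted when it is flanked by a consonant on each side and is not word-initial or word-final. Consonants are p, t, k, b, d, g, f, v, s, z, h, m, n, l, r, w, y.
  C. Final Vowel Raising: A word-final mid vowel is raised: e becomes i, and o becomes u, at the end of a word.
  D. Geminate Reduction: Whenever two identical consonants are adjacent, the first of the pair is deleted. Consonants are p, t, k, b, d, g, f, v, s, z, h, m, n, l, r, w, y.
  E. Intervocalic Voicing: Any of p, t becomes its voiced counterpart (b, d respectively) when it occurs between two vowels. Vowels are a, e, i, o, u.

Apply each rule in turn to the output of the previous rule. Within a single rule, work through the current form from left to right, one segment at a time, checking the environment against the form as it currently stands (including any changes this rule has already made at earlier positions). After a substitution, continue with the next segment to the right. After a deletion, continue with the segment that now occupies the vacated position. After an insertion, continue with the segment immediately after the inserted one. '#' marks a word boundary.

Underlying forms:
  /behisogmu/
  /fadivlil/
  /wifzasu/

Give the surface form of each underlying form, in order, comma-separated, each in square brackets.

[behsogmu], [fadvl], [wfsasu]

/behisogmu/:
  A Progressive Voicing Assimilation: no change — [behisogmu]
  B Syncope: [behisogmu] → [behsogmu]
  C Final Vowel Raising: no change — [behsogmu]
  D Geminate Reduction: no change — [behsogmu]
  E Intervocalic Voicing: no change — [behsogmu]
/fadivlil/:
  A Progressive Voicing Assimilation: no change — [fadivlil]
  B Syncope: [fadivlil] → [fadvll]
  C Final Vowel Raising: no change — [fadvll]
  D Geminate Reduction: [fadvll] → [fadvl]
  E Intervocalic Voicing: no change — [fadvl]
/wifzasu/:
  A Progressive Voicing Assimilation: [wifzasu] → [wifsasu]
  B Syncope: [wifsasu] → [wfsasu]
  C Final Vowel Raising: no change — [wfsasu]
  D Geminate Reduction: no change — [wfsasu]
  E Intervocalic Voicing: no change — [wfsasu]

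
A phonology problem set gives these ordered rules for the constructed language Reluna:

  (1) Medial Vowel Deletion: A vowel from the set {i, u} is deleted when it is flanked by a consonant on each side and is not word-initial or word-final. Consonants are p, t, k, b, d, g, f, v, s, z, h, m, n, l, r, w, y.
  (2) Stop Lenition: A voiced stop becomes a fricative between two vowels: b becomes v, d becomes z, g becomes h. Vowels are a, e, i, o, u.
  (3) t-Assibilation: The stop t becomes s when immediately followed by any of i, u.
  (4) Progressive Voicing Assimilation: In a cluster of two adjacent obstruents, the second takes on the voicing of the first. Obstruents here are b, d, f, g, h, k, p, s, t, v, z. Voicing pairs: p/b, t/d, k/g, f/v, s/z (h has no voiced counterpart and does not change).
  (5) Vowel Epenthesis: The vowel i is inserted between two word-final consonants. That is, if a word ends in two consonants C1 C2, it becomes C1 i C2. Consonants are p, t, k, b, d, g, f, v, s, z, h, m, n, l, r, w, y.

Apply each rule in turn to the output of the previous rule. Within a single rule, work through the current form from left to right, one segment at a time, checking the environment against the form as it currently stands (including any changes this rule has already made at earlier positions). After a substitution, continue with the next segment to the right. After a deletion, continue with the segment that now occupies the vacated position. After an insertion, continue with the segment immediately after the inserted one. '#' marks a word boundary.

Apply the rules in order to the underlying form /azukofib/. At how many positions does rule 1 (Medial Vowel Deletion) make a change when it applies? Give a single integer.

2

(1) Medial Vowel Deletion: [azukofib] → [azkofb]
(2) Stop Lenition: no change — [azkofb]
(3) t-Assibilation: no change — [azkofb]
(4) Progressive Voicing Assimilation: [azkofb] → [azgofp]
(5) Vowel Epenthesis: [azgofp] → [azgofip]
Rule 1 changed 2 position(s).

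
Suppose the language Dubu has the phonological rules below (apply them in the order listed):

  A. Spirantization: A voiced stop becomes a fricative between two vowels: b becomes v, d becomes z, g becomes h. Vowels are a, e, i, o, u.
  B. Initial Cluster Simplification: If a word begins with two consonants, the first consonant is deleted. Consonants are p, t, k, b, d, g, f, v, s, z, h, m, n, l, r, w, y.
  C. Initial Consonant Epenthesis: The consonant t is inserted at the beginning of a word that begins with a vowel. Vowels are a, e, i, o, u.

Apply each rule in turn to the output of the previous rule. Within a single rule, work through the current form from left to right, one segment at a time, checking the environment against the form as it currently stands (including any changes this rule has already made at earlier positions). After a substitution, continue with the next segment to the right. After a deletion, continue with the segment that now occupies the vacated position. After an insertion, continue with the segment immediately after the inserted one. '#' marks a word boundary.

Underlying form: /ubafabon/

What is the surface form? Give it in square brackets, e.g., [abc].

[tuvafavon]

A Spirantization: [ubafabon] → [uvafavon]
B Initial Cluster Simplification: no change — [uvafavon]
C Initial Consonant Epenthesis: [uvafavon] → [tuvafavon]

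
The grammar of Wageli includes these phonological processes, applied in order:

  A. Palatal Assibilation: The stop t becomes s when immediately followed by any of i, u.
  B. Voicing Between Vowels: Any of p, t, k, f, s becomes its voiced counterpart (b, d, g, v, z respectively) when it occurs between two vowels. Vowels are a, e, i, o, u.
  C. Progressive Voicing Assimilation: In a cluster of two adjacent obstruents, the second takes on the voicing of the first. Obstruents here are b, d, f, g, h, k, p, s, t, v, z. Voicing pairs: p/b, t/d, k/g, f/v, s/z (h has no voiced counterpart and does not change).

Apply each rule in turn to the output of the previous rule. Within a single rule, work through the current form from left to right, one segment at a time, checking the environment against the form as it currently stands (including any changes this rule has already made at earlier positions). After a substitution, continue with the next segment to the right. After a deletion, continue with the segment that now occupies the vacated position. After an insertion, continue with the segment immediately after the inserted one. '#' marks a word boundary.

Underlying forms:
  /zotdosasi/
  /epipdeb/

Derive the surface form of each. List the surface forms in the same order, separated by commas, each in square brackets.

[zottozazi], [ebipteb]

/zotdosasi/:
  A Palatal Assibilation: no change — [zotdosasi]
  B Voicing Between Vowels: [zotdosasi] → [zotdozazi]
  C Progressive Voicing Assimilation: [zotdozazi] → [zottozazi]
/epipdeb/:
  A Palatal Assibilation: no change — [epipdeb]
  B Voicing Between Vowels: [epipdeb] → [ebipdeb]
  C Progressive Voicing Assimilation: [ebipdeb] → [ebipteb]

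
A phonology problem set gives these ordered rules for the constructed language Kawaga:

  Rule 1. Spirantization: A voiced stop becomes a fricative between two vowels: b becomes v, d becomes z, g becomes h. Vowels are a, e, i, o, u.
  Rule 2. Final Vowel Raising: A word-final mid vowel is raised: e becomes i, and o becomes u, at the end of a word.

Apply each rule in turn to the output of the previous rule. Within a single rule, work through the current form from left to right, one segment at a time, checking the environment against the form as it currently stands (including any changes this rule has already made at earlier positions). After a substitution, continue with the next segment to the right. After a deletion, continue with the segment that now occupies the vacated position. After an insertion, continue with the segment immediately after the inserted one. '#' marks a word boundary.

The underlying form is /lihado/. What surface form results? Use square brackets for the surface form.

Rule 1 Spirantization: [lihado] → [lihazo]
Rule 2 Final Vowel Raising: [lihazo] → [lihazu]

[lihazu]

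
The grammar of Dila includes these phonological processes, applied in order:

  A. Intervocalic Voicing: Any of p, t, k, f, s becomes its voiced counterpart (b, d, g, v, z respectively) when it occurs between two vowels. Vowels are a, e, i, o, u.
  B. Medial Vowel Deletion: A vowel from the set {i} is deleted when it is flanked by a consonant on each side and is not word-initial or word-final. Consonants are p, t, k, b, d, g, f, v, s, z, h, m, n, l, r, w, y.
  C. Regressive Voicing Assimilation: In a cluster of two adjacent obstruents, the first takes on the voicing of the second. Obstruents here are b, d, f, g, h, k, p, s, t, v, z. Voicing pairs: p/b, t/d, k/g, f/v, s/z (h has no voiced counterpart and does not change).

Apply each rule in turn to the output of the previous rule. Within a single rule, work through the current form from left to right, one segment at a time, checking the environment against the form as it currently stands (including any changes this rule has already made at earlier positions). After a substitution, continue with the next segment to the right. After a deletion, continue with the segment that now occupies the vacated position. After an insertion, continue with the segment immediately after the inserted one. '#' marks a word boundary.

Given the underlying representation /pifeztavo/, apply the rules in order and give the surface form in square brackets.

[bvestavo]

A Intervocalic Voicing: [pifeztavo] → [piveztavo]
B Medial Vowel Deletion: [piveztavo] → [pveztavo]
C Regressive Voicing Assimilation: [pveztavo] → [bvestavo]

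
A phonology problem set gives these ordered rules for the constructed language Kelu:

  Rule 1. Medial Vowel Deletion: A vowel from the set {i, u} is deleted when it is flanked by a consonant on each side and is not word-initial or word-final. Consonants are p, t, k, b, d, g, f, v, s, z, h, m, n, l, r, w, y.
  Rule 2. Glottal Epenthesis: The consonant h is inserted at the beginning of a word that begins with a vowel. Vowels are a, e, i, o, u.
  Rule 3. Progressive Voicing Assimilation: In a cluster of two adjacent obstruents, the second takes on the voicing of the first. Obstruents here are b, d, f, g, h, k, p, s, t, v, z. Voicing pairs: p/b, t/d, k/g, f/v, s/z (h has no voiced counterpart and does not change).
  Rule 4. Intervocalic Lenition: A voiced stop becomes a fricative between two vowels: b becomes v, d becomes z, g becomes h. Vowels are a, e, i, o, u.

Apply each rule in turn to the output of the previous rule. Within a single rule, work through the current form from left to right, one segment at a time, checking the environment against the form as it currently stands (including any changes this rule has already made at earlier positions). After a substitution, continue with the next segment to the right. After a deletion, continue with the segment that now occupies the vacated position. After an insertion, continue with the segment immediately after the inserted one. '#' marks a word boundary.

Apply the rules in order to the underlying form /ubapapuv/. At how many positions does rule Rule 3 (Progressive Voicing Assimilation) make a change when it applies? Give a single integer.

Rule 1 Medial Vowel Deletion: [ubapapuv] → [ubapapv]
Rule 2 Glottal Epenthesis: [ubapapv] → [hubapapv]
Rule 3 Progressive Voicing Assimilation: [hubapapv] → [hubapapf]
Rule 4 Intervocalic Lenition: [hubapapf] → [huvapapf]
Rule Rule 3 changed 1 position(s).

1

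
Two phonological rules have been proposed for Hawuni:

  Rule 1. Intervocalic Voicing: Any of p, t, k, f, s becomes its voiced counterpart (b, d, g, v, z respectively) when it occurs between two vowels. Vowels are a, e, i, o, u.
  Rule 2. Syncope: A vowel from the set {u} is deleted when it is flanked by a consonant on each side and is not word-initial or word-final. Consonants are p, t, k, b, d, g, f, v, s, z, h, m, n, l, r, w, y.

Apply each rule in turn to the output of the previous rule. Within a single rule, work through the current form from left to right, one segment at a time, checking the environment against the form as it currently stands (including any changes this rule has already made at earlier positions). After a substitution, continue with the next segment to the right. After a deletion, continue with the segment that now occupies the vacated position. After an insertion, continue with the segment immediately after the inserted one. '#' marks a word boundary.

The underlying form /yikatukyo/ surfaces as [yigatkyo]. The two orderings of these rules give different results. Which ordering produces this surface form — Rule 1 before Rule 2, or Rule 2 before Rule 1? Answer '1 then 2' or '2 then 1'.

2 then 1

Order 1 then 2:
  1 Intervocalic Voicing: [yikatukyo] → [yigadukyo]
  2 Syncope: [yigadukyo] → [yigadkyo]
  result: [yigadkyo]
Order 2 then 1:
  2 Syncope: [yikatukyo] → [yikatkyo]
  1 Intervocalic Voicing: [yikatkyo] → [yigatkyo]
  result: [yigatkyo]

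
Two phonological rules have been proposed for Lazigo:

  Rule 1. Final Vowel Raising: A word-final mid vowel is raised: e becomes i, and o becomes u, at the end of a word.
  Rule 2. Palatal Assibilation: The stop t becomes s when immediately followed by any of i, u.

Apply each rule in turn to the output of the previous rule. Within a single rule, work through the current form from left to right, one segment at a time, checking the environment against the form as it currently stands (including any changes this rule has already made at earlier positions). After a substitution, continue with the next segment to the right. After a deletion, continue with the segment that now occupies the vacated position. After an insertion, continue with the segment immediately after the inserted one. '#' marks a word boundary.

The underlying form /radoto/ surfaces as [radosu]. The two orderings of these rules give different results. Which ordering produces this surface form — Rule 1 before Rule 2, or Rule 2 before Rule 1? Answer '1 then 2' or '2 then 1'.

Order 1 then 2:
  1 Final Vowel Raising: [radoto] → [radotu]
  2 Palatal Assibilation: [radotu] → [radosu]
  result: [radosu]
Order 2 then 1:
  2 Palatal Assibilation: no change — [radoto]
  1 Final Vowel Raising: [radoto] → [radotu]
  result: [radotu]

1 then 2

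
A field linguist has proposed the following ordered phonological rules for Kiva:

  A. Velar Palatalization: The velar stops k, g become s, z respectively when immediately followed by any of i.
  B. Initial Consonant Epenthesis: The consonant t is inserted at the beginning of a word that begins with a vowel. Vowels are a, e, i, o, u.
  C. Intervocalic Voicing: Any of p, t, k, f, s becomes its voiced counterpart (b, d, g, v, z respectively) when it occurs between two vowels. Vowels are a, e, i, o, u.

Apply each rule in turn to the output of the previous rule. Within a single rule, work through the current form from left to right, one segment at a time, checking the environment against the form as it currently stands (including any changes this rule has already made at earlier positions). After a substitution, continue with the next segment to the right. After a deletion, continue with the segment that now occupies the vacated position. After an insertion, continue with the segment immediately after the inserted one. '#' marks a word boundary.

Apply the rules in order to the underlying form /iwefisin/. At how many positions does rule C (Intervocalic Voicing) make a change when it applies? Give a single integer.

A Velar Palatalization: no change — [iwefisin]
B Initial Consonant Epenthesis: [iwefisin] → [tiwefisin]
C Intervocalic Voicing: [tiwefisin] → [tiwevizin]
Rule C changed 2 position(s).

2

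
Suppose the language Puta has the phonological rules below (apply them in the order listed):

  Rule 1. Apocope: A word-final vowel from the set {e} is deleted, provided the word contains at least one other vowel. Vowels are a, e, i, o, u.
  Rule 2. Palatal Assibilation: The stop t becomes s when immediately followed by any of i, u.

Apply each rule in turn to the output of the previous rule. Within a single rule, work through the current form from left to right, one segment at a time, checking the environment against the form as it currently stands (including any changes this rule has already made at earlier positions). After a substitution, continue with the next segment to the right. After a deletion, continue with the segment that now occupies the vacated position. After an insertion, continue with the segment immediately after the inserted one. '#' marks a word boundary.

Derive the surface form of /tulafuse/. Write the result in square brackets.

[sulafus]

Rule 1 Apocope: [tulafuse] → [tulafus]
Rule 2 Palatal Assibilation: [tulafus] → [sulafus]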